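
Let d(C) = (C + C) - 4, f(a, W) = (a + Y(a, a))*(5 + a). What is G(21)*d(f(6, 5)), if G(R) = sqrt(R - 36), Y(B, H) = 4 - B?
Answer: 84*I*sqrt(15) ≈ 325.33*I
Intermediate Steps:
f(a, W) = 20 + 4*a (f(a, W) = (a + (4 - a))*(5 + a) = 4*(5 + a) = 20 + 4*a)
G(R) = sqrt(-36 + R)
d(C) = -4 + 2*C (d(C) = 2*C - 4 = -4 + 2*C)
G(21)*d(f(6, 5)) = sqrt(-36 + 21)*(-4 + 2*(20 + 4*6)) = sqrt(-15)*(-4 + 2*(20 + 24)) = (I*sqrt(15))*(-4 + 2*44) = (I*sqrt(15))*(-4 + 88) = (I*sqrt(15))*84 = 84*I*sqrt(15)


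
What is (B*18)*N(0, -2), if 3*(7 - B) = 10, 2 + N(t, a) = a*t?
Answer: -132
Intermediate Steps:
N(t, a) = -2 + a*t
B = 11/3 (B = 7 - ⅓*10 = 7 - 10/3 = 11/3 ≈ 3.6667)
(B*18)*N(0, -2) = ((11/3)*18)*(-2 - 2*0) = 66*(-2 + 0) = 66*(-2) = -132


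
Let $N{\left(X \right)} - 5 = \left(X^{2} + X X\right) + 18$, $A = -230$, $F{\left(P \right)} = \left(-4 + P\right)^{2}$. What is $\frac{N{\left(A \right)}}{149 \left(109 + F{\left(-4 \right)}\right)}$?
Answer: $\frac{105823}{25777} \approx 4.1053$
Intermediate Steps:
$N{\left(X \right)} = 23 + 2 X^{2}$ ($N{\left(X \right)} = 5 + \left(\left(X^{2} + X X\right) + 18\right) = 5 + \left(\left(X^{2} + X^{2}\right) + 18\right) = 5 + \left(2 X^{2} + 18\right) = 5 + \left(18 + 2 X^{2}\right) = 23 + 2 X^{2}$)
$\frac{N{\left(A \right)}}{149 \left(109 + F{\left(-4 \right)}\right)} = \frac{23 + 2 \left(-230\right)^{2}}{149 \left(109 + \left(-4 - 4\right)^{2}\right)} = \frac{23 + 2 \cdot 52900}{149 \left(109 + \left(-8\right)^{2}\right)} = \frac{23 + 105800}{149 \left(109 + 64\right)} = \frac{105823}{149 \cdot 173} = \frac{105823}{25777}$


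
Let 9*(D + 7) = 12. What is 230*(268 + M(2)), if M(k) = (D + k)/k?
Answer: 183655/3 ≈ 61218.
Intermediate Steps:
D = -17/3 (D = -7 + (⅑)*12 = -7 + 4/3 = -17/3 ≈ -5.6667)
M(k) = (-17/3 + k)/k
230*(268 + M(2)) = 230*(268 + (-17/3 + 2)/2) = 230*(268 + (½)*(-11/3)) = 230*(268 - 11/6) = 230*(1597/6) = 183655/3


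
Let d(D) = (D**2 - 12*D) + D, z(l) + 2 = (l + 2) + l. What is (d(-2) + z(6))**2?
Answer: 1444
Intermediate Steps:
z(l) = 2*l (z(l) = -2 + ((l + 2) + l) = -2 + ((2 + l) + l) = -2 + (2 + 2*l) = 2*l)
d(D) = D**2 - 11*D
(d(-2) + z(6))**2 = (-2*(-11 - 2) + 2*6)**2 = (-2*(-13) + 12)**2 = (26 + 12)**2 = 38**2 = 1444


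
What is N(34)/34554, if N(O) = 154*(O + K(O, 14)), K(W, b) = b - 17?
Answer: 2387/17277 ≈ 0.13816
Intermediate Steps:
K(W, b) = -17 + b
N(O) = -462 + 154*O (N(O) = 154*(O + (-17 + 14)) = 154*(O - 3) = 154*(-3 + O) = -462 + 154*O)
N(34)/34554 = (-462 + 154*34)/34554 = (-462 + 5236)*(1/34554) = 4774*(1/34554) = 2387/17277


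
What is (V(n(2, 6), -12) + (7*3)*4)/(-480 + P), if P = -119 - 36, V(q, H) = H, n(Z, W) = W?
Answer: -72/635 ≈ -0.11339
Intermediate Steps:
P = -155
(V(n(2, 6), -12) + (7*3)*4)/(-480 + P) = (-12 + (7*3)*4)/(-480 - 155) = (-12 + 21*4)/(-635) = (-12 + 84)*(-1/635) = 72*(-1/635) = -72/635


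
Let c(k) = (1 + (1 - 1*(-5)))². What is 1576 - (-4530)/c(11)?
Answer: 81754/49 ≈ 1668.4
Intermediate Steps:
c(k) = 49 (c(k) = (1 + (1 + 5))² = (1 + 6)² = 7² = 49)
1576 - (-4530)/c(11) = 1576 - (-4530)/49 = 1576 - 1*(-4530/49) = 1576 + 4530/49 = 81754/49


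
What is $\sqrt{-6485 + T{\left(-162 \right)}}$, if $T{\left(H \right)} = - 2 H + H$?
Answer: $i \sqrt{6323} \approx 79.517 i$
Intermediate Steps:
$T{\left(H \right)} = - H$
$\sqrt{-6485 + T{\left(-162 \right)}} = \sqrt{-6485 - -162} = \sqrt{-6485 + 162} = \sqrt{-6323} = i \sqrt{6323}$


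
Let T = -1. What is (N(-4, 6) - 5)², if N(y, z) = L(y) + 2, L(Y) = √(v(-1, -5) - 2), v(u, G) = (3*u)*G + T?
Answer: 21 - 12*√3 ≈ 0.21539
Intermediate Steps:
v(u, G) = -1 + 3*G*u (v(u, G) = (3*u)*G - 1 = 3*G*u - 1 = -1 + 3*G*u)
L(Y) = 2*√3 (L(Y) = √((-1 + 3*(-5)*(-1)) - 2) = √((-1 + 15) - 2) = √(14 - 2) = √12 = 2*√3)
N(y, z) = 2 + 2*√3 (N(y, z) = 2*√3 + 2 = 2 + 2*√3)
(N(-4, 6) - 5)² = ((2 + 2*√3) - 5)² = (-3 + 2*√3)²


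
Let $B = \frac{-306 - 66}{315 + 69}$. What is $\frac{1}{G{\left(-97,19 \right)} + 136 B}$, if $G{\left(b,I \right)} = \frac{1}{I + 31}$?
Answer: $- \frac{100}{13173} \approx -0.0075913$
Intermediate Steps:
$B = - \frac{31}{32}$ ($B = - \frac{372}{384} = \left(-372\right) \frac{1}{384} = - \frac{31}{32} \approx -0.96875$)
$G{\left(b,I \right)} = \frac{1}{31 + I}$
$\frac{1}{G{\left(-97,19 \right)} + 136 B} = \frac{1}{\frac{1}{31 + 19} + 136 \left(- \frac{31}{32}\right)} = \frac{1}{\frac{1}{50} - \frac{527}{4}} = \frac{1}{- \frac{13173}{100}} = - \frac{100}{13173}$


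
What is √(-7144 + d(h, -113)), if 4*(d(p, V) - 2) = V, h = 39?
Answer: I*√28681/2 ≈ 84.677*I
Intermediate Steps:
d(p, V) = 2 + V/4
√(-7144 + d(h, -113)) = √(-7144 + (2 + (¼)*(-113))) = √(-7144 + (2 - 113/4)) = √(-7144 - 105/4) = √(-28681/4) = I*√28681/2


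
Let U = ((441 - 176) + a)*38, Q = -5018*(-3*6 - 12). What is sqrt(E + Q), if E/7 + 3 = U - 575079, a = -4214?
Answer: 2*I*sqrt(1231367) ≈ 2219.3*I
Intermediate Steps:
Q = 150540 (Q = -5018*(-18 - 12) = -5018*(-30) = 150540)
U = -150062 (U = ((441 - 176) - 4214)*38 = (265 - 4214)*38 = -3949*38 = -150062)
E = -5076008 (E = -21 + 7*(-150062 - 575079) = -21 + 7*(-725141) = -21 - 5075987 = -5076008)
sqrt(E + Q) = sqrt(-5076008 + 150540) = sqrt(-4925468) = 2*I*sqrt(1231367)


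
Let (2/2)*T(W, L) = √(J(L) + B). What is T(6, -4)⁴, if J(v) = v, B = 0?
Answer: 16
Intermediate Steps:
T(W, L) = √L (T(W, L) = √(L + 0) = √L)
T(6, -4)⁴ = (√(-4))⁴ = (2*I)⁴ = 16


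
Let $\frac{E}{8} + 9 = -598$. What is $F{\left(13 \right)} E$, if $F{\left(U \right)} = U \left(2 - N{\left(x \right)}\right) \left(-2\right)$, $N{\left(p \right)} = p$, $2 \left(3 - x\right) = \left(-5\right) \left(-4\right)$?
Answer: $1136304$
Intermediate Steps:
$x = -7$ ($x = 3 - \frac{\left(-5\right) \left(-4\right)}{2} = 3 - 10 = -7$)
$F{\left(U \right)} = - 18 U$ ($F{\left(U \right)} = U \left(2 - -7\right) \left(-2\right) = U \left(2 + 7\right) \left(-2\right) = U 9 \left(-2\right) = 9 U \left(-2\right) = - 18 U$)
$E = -4856$ ($E = -72 + 8 \left(-598\right) = -72 - 4784 = -4856$)
$F{\left(13 \right)} E = \left(-18\right) 13 \left(-4856\right) = \left(-234\right) \left(-4856\right) = 1136304$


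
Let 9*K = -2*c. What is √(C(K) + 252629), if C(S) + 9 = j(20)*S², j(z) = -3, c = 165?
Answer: 4*√139830/3 ≈ 498.58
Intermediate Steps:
K = -110/3 (K = (-2*165)/9 = (⅑)*(-330) = -110/3 ≈ -36.667)
C(S) = -9 - 3*S²
√(C(K) + 252629) = √((-9 - 3*(-110/3)²) + 252629) = √((-9 - 3*12100/9) + 252629) = √((-9 - 12100/3) + 252629) = √(-12127/3 + 252629) = √(745760/3) = 4*√139830/3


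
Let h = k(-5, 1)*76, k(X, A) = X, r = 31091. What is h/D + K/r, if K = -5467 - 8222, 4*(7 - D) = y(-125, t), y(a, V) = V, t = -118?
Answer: -24628457/2269643 ≈ -10.851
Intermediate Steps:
D = 73/2 (D = 7 - ¼*(-118) = 7 + 59/2 = 73/2 ≈ 36.500)
K = -13689
h = -380 (h = -5*76 = -380)
h/D + K/r = -380/73/2 - 13689/31091 = -380*2/73 - 13689*1/31091 = -760/73 - 13689/31091 = -24628457/2269643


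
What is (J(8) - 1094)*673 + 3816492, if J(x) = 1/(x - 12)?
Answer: 12320247/4 ≈ 3.0801e+6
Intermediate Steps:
J(x) = 1/(-12 + x)
(J(8) - 1094)*673 + 3816492 = (1/(-12 + 8) - 1094)*673 + 3816492 = (1/(-4) - 1094)*673 + 3816492 = (-¼ - 1094)*673 + 3816492 = -4377/4*673 + 3816492 = -2945721/4 + 3816492 = 12320247/4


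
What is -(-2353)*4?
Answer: 9412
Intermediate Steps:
-(-2353)*4 = -181*(-52) = 9412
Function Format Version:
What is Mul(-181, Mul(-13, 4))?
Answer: 9412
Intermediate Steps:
Mul(-181, Mul(-13, 4)) = Mul(-181, -52) = 9412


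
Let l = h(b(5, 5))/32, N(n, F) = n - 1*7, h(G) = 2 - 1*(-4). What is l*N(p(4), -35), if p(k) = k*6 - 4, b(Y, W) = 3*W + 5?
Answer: 39/16 ≈ 2.4375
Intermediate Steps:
b(Y, W) = 5 + 3*W
h(G) = 6 (h(G) = 2 + 4 = 6)
p(k) = -4 + 6*k (p(k) = 6*k - 4 = -4 + 6*k)
N(n, F) = -7 + n (N(n, F) = n - 7 = -7 + n)
l = 3/16 (l = 6/32 = 6*(1/32) = 3/16 ≈ 0.18750)
l*N(p(4), -35) = 3*(-7 + (-4 + 6*4))/16 = 3*(-7 + (-4 + 24))/16 = 3*(-7 + 20)/16 = (3/16)*13 = 39/16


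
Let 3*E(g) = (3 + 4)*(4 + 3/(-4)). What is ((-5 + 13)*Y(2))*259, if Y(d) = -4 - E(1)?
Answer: -72002/3 ≈ -24001.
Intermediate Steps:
E(g) = 91/12 (E(g) = ((3 + 4)*(4 + 3/(-4)))/3 = (7*(4 + 3*(-¼)))/3 = (7*(4 - ¾))/3 = (7*(13/4))/3 = (⅓)*(91/4) = 91/12)
Y(d) = -139/12 (Y(d) = -4 - 1*91/12 = -4 - 91/12 = -139/12)
((-5 + 13)*Y(2))*259 = ((-5 + 13)*(-139/12))*259 = (8*(-139/12))*259 = -278/3*259 = -72002/3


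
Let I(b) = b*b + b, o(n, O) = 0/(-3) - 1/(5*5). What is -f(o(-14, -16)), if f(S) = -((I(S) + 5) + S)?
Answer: 3076/625 ≈ 4.9216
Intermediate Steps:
o(n, O) = -1/25 (o(n, O) = 0*(-1/3) - 1/25 = 0 - 1*1/25 = 0 - 1/25 = -1/25)
I(b) = b + b**2 (I(b) = b**2 + b = b + b**2)
f(S) = -5 - S - S*(1 + S) (f(S) = -((S*(1 + S) + 5) + S) = -((5 + S*(1 + S)) + S) = -(5 + S + S*(1 + S)) = -5 - S - S*(1 + S))
-f(o(-14, -16)) = -(-5 - 1*(-1/25) - 1*(-1/25)*(1 - 1/25)) = -(-5 + 1/25 - 1*(-1/25)*24/25) = -(-5 + 1/25 + 24/625) = -1*(-3076/625) = 3076/625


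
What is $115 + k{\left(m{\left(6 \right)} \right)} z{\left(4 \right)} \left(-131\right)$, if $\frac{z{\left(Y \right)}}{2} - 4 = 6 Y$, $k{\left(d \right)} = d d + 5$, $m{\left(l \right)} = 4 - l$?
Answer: $-65909$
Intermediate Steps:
$k{\left(d \right)} = 5 + d^{2}$ ($k{\left(d \right)} = d^{2} + 5 = 5 + d^{2}$)
$z{\left(Y \right)} = 8 + 12 Y$ ($z{\left(Y \right)} = 8 + 2 \cdot 6 Y = 8 + 12 Y$)
$115 + k{\left(m{\left(6 \right)} \right)} z{\left(4 \right)} \left(-131\right) = 115 + \left(5 + \left(4 - 6\right)^{2}\right) \left(8 + 12 \cdot 4\right) \left(-131\right) = 115 + \left(5 + \left(4 - 6\right)^{2}\right) \left(8 + 48\right) \left(-131\right) = 115 + \left(5 + \left(-2\right)^{2}\right) 56 \left(-131\right) = 115 + \left(5 + 4\right) 56 \left(-131\right) = 115 + 9 \cdot 56 \left(-131\right) = 115 + 504 \left(-131\right) = 115 - 66024 = -65909$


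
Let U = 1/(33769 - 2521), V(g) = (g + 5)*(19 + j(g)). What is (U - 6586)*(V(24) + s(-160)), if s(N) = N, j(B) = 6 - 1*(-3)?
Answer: -33545290301/7812 ≈ -4.2941e+6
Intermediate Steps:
j(B) = 9 (j(B) = 6 + 3 = 9)
V(g) = 140 + 28*g (V(g) = (g + 5)*(19 + 9) = (5 + g)*28 = 140 + 28*g)
U = 1/31248 ≈ 3.2002e-5
(U - 6586)*(V(24) + s(-160)) = (1/31248 - 6586)*((140 + 28*24) - 160) = -205799327*((140 + 672) - 160)/31248 = -205799327*(812 - 160)/31248 = -205799327/31248*652 = -33545290301/7812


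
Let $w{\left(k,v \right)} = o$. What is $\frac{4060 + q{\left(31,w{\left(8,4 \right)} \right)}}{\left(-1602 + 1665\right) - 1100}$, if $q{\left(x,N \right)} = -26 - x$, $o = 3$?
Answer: $- \frac{4003}{1037} \approx -3.8602$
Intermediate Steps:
$w{\left(k,v \right)} = 3$
$\frac{4060 + q{\left(31,w{\left(8,4 \right)} \right)}}{\left(-1602 + 1665\right) - 1100} = \frac{4060 - 57}{\left(-1602 + 1665\right) - 1100} = \frac{4060 - 57}{63 - 1100} = \frac{4060 - 57}{-1037} = 4003 \left(- \frac{1}{1037}\right) = - \frac{4003}{1037}$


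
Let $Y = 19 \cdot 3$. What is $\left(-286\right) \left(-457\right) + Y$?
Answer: $130759$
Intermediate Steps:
$Y = 57$
$\left(-286\right) \left(-457\right) + Y = \left(-286\right) \left(-457\right) + 57 = 130702 + 57 = 130759$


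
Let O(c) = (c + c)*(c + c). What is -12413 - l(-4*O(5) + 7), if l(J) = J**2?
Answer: -166862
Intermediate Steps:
O(c) = 4*c**2 (O(c) = (2*c)*(2*c) = 4*c**2)
-12413 - l(-4*O(5) + 7) = -12413 - (-16*5**2 + 7)**2 = -12413 - (-16*25 + 7)**2 = -12413 - (-4*100 + 7)**2 = -12413 - (-400 + 7)**2 = -12413 - 1*(-393)**2 = -12413 - 1*154449 = -12413 - 154449 = -166862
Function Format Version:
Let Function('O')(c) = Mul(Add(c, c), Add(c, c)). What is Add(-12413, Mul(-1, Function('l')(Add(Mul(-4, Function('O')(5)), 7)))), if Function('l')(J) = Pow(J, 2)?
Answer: -166862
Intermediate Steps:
Function('O')(c) = Mul(4, Pow(c, 2)) (Function('O')(c) = Mul(Mul(2, c), Mul(2, c)) = Mul(4, Pow(c, 2)))
Add(-12413, Mul(-1, Function('l')(Add(Mul(-4, Function('O')(5)), 7)))) = Add(-12413, Mul(-1, Pow(Add(Mul(-4, Mul(4, Pow(5, 2))), 7), 2))) = Add(-12413, Mul(-1, Pow(Add(Mul(-4, Mul(4, 25)), 7), 2))) = Add(-12413, Mul(-1, Pow(Add(Mul(-4, 100), 7), 2))) = Add(-12413, Mul(-1, Pow(Add(-400, 7), 2))) = Add(-12413, Mul(-1, Pow(-393, 2))) = Add(-12413, Mul(-1, 154449)) = Add(-12413, -154449) = -166862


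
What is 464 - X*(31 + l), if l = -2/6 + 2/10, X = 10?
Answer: 466/3 ≈ 155.33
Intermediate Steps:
l = -2/15 (l = -2*1/6 + 2*(1/10) = -1/3 + 1/5 = -2/15 ≈ -0.13333)
464 - X*(31 + l) = 464 - 10*(31 - 2/15) = 464 - 10*463/15 = 464 - 1*926/3 = 464 - 926/3 = 466/3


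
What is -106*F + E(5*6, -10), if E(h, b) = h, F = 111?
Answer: -11736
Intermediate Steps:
-106*F + E(5*6, -10) = -106*111 + 5*6 = -11766 + 30 = -11736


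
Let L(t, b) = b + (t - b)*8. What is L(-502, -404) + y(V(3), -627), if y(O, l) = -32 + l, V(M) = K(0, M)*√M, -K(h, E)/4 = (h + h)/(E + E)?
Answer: -1847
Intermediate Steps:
K(h, E) = -4*h/E (K(h, E) = -4*(h + h)/(E + E) = -4*2*h/(2*E) = -4*2*h*1/(2*E) = -4*h/E)
V(M) = 0 (V(M) = (-4*0/M)*√M = 0*√M = 0)
L(t, b) = -7*b + 8*t (L(t, b) = b + (-8*b + 8*t) = -7*b + 8*t)
L(-502, -404) + y(V(3), -627) = (-7*(-404) + 8*(-502)) + (-32 - 627) = (2828 - 4016) - 659 = -1188 - 659 = -1847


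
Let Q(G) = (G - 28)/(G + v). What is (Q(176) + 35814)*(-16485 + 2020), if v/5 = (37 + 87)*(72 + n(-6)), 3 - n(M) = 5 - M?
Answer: -5161845852845/9964 ≈ -5.1805e+8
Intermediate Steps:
n(M) = -2 + M (n(M) = 3 - (5 - M) = 3 + (-5 + M) = -2 + M)
v = 39680 (v = 5*((37 + 87)*(72 + (-2 - 6))) = 5*(124*(72 - 8)) = 5*(124*64) = 5*7936 = 39680)
Q(G) = (-28 + G)/(39680 + G) (Q(G) = (G - 28)/(G + 39680) = (-28 + G)/(39680 + G))
(Q(176) + 35814)*(-16485 + 2020) = ((-28 + 176)/(39680 + 176) + 35814)*(-16485 + 2020) = (148/39856 + 35814)*(-14465) = ((1/39856)*148 + 35814)*(-14465) = (37/9964 + 35814)*(-14465) = (356850733/9964)*(-14465) = -5161845852845/9964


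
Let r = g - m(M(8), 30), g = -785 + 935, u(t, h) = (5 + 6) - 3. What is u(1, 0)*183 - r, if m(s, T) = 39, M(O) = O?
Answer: 1353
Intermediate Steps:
u(t, h) = 8 (u(t, h) = 11 - 3 = 8)
g = 150
r = 111 (r = 150 - 1*39 = 150 - 39 = 111)
u(1, 0)*183 - r = 8*183 - 1*111 = 1464 - 111 = 1353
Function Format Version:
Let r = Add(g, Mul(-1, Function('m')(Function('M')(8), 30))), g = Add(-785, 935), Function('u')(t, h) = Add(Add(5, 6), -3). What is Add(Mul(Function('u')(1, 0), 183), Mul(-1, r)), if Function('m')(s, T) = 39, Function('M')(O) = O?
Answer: 1353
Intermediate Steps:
Function('u')(t, h) = 8 (Function('u')(t, h) = Add(11, -3) = 8)
g = 150
r = 111 (r = Add(150, Mul(-1, 39)) = Add(150, -39) = 111)
Add(Mul(Function('u')(1, 0), 183), Mul(-1, r)) = Add(Mul(8, 183), Mul(-1, 111)) = Add(1464, -111) = 1353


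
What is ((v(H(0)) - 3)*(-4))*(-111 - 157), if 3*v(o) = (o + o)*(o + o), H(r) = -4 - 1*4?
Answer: 264784/3 ≈ 88261.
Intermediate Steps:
H(r) = -8 (H(r) = -4 - 4 = -8)
v(o) = 4*o²/3 (v(o) = ((o + o)*(o + o))/3 = ((2*o)*(2*o))/3 = (4*o²)/3 = 4*o²/3)
((v(H(0)) - 3)*(-4))*(-111 - 157) = (((4/3)*(-8)² - 3)*(-4))*(-111 - 157) = (((4/3)*64 - 3)*(-4))*(-268) = ((256/3 - 3)*(-4))*(-268) = ((247/3)*(-4))*(-268) = -988/3*(-268) = 264784/3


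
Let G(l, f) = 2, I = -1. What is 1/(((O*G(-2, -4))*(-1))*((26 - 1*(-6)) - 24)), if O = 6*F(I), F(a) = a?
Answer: 1/96 ≈ 0.010417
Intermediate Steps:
O = -6 (O = 6*(-1) = -6)
1/(((O*G(-2, -4))*(-1))*((26 - 1*(-6)) - 24)) = 1/((-6*2*(-1))*((26 - 1*(-6)) - 24)) = 1/((-12*(-1))*((26 + 6) - 24)) = 1/(12*(32 - 24)) = 1/(12*8) = 1/96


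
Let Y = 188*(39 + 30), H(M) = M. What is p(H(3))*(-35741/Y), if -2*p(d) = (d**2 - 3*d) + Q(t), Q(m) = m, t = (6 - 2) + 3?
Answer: 250187/25944 ≈ 9.6433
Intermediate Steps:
t = 7 (t = 4 + 3 = 7)
Y = 12972 (Y = 188*69 = 12972)
p(d) = -7/2 - d**2/2 + 3*d/2 (p(d) = -((d**2 - 3*d) + 7)/2 = -(7 + d**2 - 3*d)/2 = -7/2 - d**2/2 + 3*d/2)
p(H(3))*(-35741/Y) = (-7/2 - 1/2*3**2 + (3/2)*3)*(-35741/12972) = (-7/2 - 1/2*9 + 9/2)*(-35741*1/12972) = (-7/2 - 9/2 + 9/2)*(-35741/12972) = -7/2*(-35741/12972) = 250187/25944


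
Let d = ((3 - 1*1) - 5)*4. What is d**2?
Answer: 144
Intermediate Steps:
d = -12 (d = ((3 - 1) - 5)*4 = (2 - 5)*4 = -3*4 = -12)
d**2 = (-12)**2 = 144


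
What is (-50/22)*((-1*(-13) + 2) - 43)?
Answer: 700/11 ≈ 63.636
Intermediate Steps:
(-50/22)*((-1*(-13) + 2) - 43) = (-50*1/22)*((13 + 2) - 43) = -25*(15 - 43)/11 = -25/11*(-28) = 700/11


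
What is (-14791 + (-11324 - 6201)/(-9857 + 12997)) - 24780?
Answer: -24854093/628 ≈ -39577.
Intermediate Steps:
(-14791 + (-11324 - 6201)/(-9857 + 12997)) - 24780 = (-14791 - 17525/3140) - 24780 = (-14791 - 17525*1/3140) - 24780 = (-14791 - 3505/628) - 24780 = -9292253/628 - 24780 = -24854093/628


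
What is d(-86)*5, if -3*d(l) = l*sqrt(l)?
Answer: 430*I*sqrt(86)/3 ≈ 1329.2*I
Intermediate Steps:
d(l) = -l**(3/2)/3 (d(l) = -l*sqrt(l)/3 = -l**(3/2)/3)
d(-86)*5 = -(-86)*I*sqrt(86)/3*5 = (86*I*sqrt(86)/3)*5 = 430*I*sqrt(86)/3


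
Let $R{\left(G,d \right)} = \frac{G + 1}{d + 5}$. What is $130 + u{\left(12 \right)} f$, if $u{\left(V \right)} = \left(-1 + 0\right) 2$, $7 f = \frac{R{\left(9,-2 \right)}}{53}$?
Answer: $\frac{144670}{1113} \approx 129.98$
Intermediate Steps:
$R{\left(G,d \right)} = \frac{1 + G}{5 + d}$
$f = \frac{10}{1113}$ ($f = \frac{\frac{1 + 9}{5 - 2} \cdot \frac{1}{53}}{7} = \frac{\frac{1}{3} \cdot 10 \cdot \frac{1}{53}}{7} = \frac{\frac{10}{3} \cdot \frac{1}{53}}{7} = \frac{1}{7} \cdot \frac{10}{159} = \frac{10}{1113} \approx 0.0089847$)
$u{\left(V \right)} = -2$ ($u{\left(V \right)} = \left(-1\right) 2 = -2$)
$130 + u{\left(12 \right)} f = 130 - \frac{20}{1113} = \frac{144670}{1113}$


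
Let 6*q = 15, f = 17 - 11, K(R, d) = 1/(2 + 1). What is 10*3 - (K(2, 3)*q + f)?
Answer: 139/6 ≈ 23.167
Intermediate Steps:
K(R, d) = ⅓ (K(R, d) = 1/3 = ⅓)
f = 6
q = 5/2 (q = (⅙)*15 = 5/2 ≈ 2.5000)
10*3 - (K(2, 3)*q + f) = 10*3 - ((⅓)*(5/2) + 6) = 30 - (⅚ + 6) = 30 - 1*41/6 = 30 - 41/6 = 139/6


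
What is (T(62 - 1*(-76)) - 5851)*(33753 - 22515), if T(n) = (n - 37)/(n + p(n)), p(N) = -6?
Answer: -1446388663/22 ≈ -6.5745e+7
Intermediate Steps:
T(n) = (-37 + n)/(-6 + n) (T(n) = (n - 37)/(n - 6) = (-37 + n)/(-6 + n))
(T(62 - 1*(-76)) - 5851)*(33753 - 22515) = ((-37 + (62 - 1*(-76)))/(-6 + (62 - 1*(-76))) - 5851)*(33753 - 22515) = ((-37 + (62 + 76))/(-6 + (62 + 76)) - 5851)*11238 = ((-37 + 138)/(-6 + 138) - 5851)*11238 = (101/132 - 5851)*11238 = -772231/132*11238 = -1446388663/22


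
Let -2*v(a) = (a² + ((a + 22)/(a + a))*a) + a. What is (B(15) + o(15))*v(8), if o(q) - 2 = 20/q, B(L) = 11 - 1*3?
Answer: -493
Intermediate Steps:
B(L) = 8 (B(L) = 11 - 3 = 8)
o(q) = 2 + 20/q
v(a) = -11/2 - 3*a/4 - a²/2 (v(a) = -((a² + ((a + 22)/(a + a))*a) + a)/2 = -((a² + ((22 + a)/((2*a)))*a) + a)/2 = -((a² + ((22 + a)*(1/(2*a)))*a) + a)/2 = -((a² + ((22 + a)/(2*a))*a) + a)/2 = -((a² + (11 + a/2)) + a)/2 = -((11 + a² + a/2) + a)/2 = -(11 + a² + 3*a/2)/2 = -11/2 - 3*a/4 - a²/2)
(B(15) + o(15))*v(8) = (8 + (2 + 20/15))*(-11/2 - ¾*8 - ½*8²) = (8 + (2 + 20*(1/15)))*(-11/2 - 6 - ½*64) = (8 + (2 + 4/3))*(-11/2 - 6 - 32) = (8 + 10/3)*(-87/2) = (34/3)*(-87/2) = -493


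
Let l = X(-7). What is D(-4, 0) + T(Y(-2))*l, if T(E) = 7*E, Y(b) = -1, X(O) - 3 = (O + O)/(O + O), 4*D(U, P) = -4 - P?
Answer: -29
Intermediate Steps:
D(U, P) = -1 - P/4 (D(U, P) = (-4 - P)/4 = -1 - P/4)
X(O) = 4 (X(O) = 3 + (O + O)/(O + O) = 3 + (2*O)/((2*O)) = 3 + (2*O)*(1/(2*O)) = 3 + 1 = 4)
l = 4
D(-4, 0) + T(Y(-2))*l = (-1 - 1/4*0) + (7*(-1))*4 = (-1 + 0) - 7*4 = -1 - 28 = -29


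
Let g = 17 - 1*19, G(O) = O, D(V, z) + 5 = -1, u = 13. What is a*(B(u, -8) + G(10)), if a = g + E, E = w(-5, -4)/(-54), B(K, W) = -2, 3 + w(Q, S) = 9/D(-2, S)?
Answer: -46/3 ≈ -15.333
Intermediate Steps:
D(V, z) = -6 (D(V, z) = -5 - 1 = -6)
w(Q, S) = -9/2 (w(Q, S) = -3 + 9/(-6) = -3 + 9*(-⅙) = -3 - 3/2 = -9/2)
E = 1/12 (E = -9/2/(-54) = -9/2*(-1/54) = 1/12 ≈ 0.083333)
g = -2 (g = 17 - 19 = -2)
a = -23/12 (a = -2 + 1/12 = -23/12 ≈ -1.9167)
a*(B(u, -8) + G(10)) = -23*(-2 + 10)/12 = -23/12*8 = -46/3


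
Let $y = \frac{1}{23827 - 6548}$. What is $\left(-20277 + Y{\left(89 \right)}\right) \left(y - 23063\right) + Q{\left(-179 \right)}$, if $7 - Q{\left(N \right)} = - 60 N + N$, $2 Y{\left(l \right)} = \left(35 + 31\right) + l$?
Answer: $\frac{8049431019846}{17279} \approx 4.6585 \cdot 10^{8}$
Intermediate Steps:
$Y{\left(l \right)} = 33 + \frac{l}{2}$ ($Y{\left(l \right)} = \frac{\left(35 + 31\right) + l}{2} = \frac{66 + l}{2} = 33 + \frac{l}{2}$)
$Q{\left(N \right)} = 7 + 59 N$ ($Q{\left(N \right)} = 7 - \left(- 60 N + N\right) = 7 - - 59 N = 7 + 59 N$)
$y = \frac{1}{17279} \approx 5.7874 \cdot 10^{-5}$
$\left(-20277 + Y{\left(89 \right)}\right) \left(y - 23063\right) + Q{\left(-179 \right)} = \left(-20277 + \left(33 + \frac{1}{2} \cdot 89\right)\right) \left(\frac{1}{17279} - 23063\right) + \left(7 + 59 \left(-179\right)\right) = \left(-20277 + \left(33 + \frac{89}{2}\right)\right) \left(- \frac{398505576}{17279}\right) + \left(7 - 10561\right) = \left(-20277 + \frac{155}{2}\right) \left(- \frac{398505576}{17279}\right) - 10554 = \left(- \frac{40399}{2}\right) \left(- \frac{398505576}{17279}\right) - 10554 = \frac{8049613382412}{17279} - 10554 = \frac{8049431019846}{17279}$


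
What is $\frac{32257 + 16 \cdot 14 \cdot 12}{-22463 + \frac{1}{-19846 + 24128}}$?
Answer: $- \frac{29926898}{19237313} \approx -1.5557$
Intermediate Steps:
$\frac{32257 + 16 \cdot 14 \cdot 12}{-22463 + \frac{1}{-19846 + 24128}} = \frac{32257 + 224 \cdot 12}{-22463 + \frac{1}{4282}} = \frac{32257 + 2688}{-22463 + \frac{1}{4282}} = \frac{34945}{- \frac{96186565}{4282}} = 34945 \left(- \frac{4282}{96186565}\right) = - \frac{29926898}{19237313}$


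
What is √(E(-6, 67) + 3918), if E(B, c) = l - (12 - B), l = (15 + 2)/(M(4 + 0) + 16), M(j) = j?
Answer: √390085/10 ≈ 62.457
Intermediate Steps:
l = 17/20 (l = (15 + 2)/((4 + 0) + 16) = 17/(4 + 16) = 17/20 ≈ 0.85000)
E(B, c) = -223/20 + B (E(B, c) = 17/20 - (12 - B) = 17/20 + (-12 + B) = -223/20 + B)
√(E(-6, 67) + 3918) = √((-223/20 - 6) + 3918) = √(-343/20 + 3918) = √(78017/20) = √390085/10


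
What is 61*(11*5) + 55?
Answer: 3410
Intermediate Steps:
61*(11*5) + 55 = 61*55 + 55 = 3355 + 55 = 3410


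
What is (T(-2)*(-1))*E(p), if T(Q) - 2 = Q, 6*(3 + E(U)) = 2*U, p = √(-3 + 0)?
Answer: 0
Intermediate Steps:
p = I*√3 (p = √(-3) = I*√3 ≈ 1.732*I)
E(U) = -3 + U/3 (E(U) = -3 + (2*U)/6 = -3 + U/3)
T(Q) = 2 + Q
(T(-2)*(-1))*E(p) = ((2 - 2)*(-1))*(-3 + (I*√3)/3) = (0*(-1))*(-3 + I*√3/3) = 0*(-3 + I*√3/3) = 0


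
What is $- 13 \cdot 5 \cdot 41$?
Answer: $-2665$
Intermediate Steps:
$- 13 \cdot 5 \cdot 41 = \left(-13\right) 205 = -2665$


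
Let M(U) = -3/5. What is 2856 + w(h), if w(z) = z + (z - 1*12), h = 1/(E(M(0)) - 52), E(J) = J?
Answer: 747962/263 ≈ 2844.0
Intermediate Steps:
M(U) = -⅗ (M(U) = -3*⅕ = -⅗)
h = -5/263 (h = 1/(-⅗ - 52) = 1/(-263/5) = -5/263 ≈ -0.019011)
w(z) = -12 + 2*z (w(z) = z + (z - 12) = z + (-12 + z) = -12 + 2*z)
2856 + w(h) = 2856 + (-12 + 2*(-5/263)) = 2856 + (-12 - 10/263) = 2856 - 3166/263 = 747962/263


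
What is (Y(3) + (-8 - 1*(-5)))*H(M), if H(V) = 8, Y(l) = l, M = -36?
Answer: 0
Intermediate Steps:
(Y(3) + (-8 - 1*(-5)))*H(M) = (3 + (-8 - 1*(-5)))*8 = (3 + (-8 + 5))*8 = (3 - 3)*8 = 0*8 = 0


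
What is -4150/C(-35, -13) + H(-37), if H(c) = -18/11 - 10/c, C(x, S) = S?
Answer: 1681822/5291 ≈ 317.86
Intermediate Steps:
H(c) = -18/11 - 10/c (H(c) = -18*1/11 - 10/c = -18/11 - 10/c)
-4150/C(-35, -13) + H(-37) = -4150/(-13) + (-18/11 - 10/(-37)) = -4150*(-1/13) + (-18/11 - 10*(-1/37)) = 4150/13 + (-18/11 + 10/37) = 4150/13 - 556/407 = 1681822/5291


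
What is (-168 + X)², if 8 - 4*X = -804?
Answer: 1225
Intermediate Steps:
X = 203 (X = 2 - ¼*(-804) = 2 + 201 = 203)
(-168 + X)² = (-168 + 203)² = 35² = 1225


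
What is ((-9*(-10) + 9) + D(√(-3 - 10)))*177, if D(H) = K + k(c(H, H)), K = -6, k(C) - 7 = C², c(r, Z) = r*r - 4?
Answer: 68853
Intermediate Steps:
c(r, Z) = -4 + r² (c(r, Z) = r² - 4 = -4 + r²)
k(C) = 7 + C²
D(H) = 1 + (-4 + H²)² (D(H) = -6 + (7 + (-4 + H²)²) = 1 + (-4 + H²)²)
((-9*(-10) + 9) + D(√(-3 - 10)))*177 = ((-9*(-10) + 9) + (1 + (-4 + (√(-3 - 10))²)²))*177 = ((90 + 9) + (1 + (-4 + (√(-13))²)²))*177 = (99 + (1 + (-4 + (I*√13)²)²))*177 = (99 + (1 + (-4 - 13)²))*177 = (99 + (1 + (-17)²))*177 = (99 + (1 + 289))*177 = (99 + 290)*177 = 389*177 = 68853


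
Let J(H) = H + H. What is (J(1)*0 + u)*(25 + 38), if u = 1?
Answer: 63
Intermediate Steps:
J(H) = 2*H
(J(1)*0 + u)*(25 + 38) = ((2*1)*0 + 1)*(25 + 38) = (2*0 + 1)*63 = (0 + 1)*63 = 1*63 = 63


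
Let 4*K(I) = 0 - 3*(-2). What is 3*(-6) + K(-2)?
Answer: -33/2 ≈ -16.500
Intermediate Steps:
K(I) = 3/2 (K(I) = (0 - 3*(-2))/4 = (0 + 6)/4 = (¼)*6 = 3/2)
3*(-6) + K(-2) = 3*(-6) + 3/2 = -18 + 3/2 = -33/2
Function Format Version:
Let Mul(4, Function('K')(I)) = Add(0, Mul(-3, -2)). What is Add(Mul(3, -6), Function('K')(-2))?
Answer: Rational(-33, 2) ≈ -16.500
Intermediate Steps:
Function('K')(I) = Rational(3, 2) (Function('K')(I) = Mul(Rational(1, 4), Add(0, Mul(-3, -2))) = Mul(Rational(1, 4), Add(0, 6)) = Mul(Rational(1, 4), 6) = Rational(3, 2))
Add(Mul(3, -6), Function('K')(-2)) = Add(Mul(3, -6), Rational(3, 2)) = Add(-18, Rational(3, 2)) = Rational(-33, 2)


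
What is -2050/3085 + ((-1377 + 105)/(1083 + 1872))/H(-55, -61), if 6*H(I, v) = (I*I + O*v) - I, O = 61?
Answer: -257298202/389564545 ≈ -0.66048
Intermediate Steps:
H(I, v) = -I/6 + I²/6 + 61*v/6 (H(I, v) = ((I*I + 61*v) - I)/6 = ((I² + 61*v) - I)/6 = (I² - I + 61*v)/6 = -I/6 + I²/6 + 61*v/6)
-2050/3085 + ((-1377 + 105)/(1083 + 1872))/H(-55, -61) = -2050/3085 + ((-1377 + 105)/(1083 + 1872))/(-⅙*(-55) + (⅙)*(-55)² + (61/6)*(-61)) = -2050*1/3085 + (-1272/2955)/(55/6 + (⅙)*3025 - 3721/6) = -410/617 + (-1272*1/2955)/(55/6 + 3025/6 - 3721/6) = -410/617 - 424/(985*(-641/6)) = -410/617 - 424/985*(-6/641) = -410/617 + 2544/631385 = -257298202/389564545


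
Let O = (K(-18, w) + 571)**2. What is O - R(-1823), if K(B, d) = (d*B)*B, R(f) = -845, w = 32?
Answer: 119662566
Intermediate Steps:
K(B, d) = d*B**2 (K(B, d) = (B*d)*B = d*B**2)
O = 119661721 (O = (32*(-18)**2 + 571)**2 = (32*324 + 571)**2 = (10368 + 571)**2 = 10939**2 = 119661721)
O - R(-1823) = 119661721 - 1*(-845) = 119661721 + 845 = 119662566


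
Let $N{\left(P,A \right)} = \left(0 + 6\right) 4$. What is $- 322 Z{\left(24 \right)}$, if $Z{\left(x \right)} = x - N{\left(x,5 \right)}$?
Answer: $0$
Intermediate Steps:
$N{\left(P,A \right)} = 24$ ($N{\left(P,A \right)} = 6 \cdot 4 = 24$)
$Z{\left(x \right)} = -24 + x$ ($Z{\left(x \right)} = x - 24 = -24 + x$)
$- 322 Z{\left(24 \right)} = - 322 \left(-24 + 24\right) = \left(-322\right) 0 = 0$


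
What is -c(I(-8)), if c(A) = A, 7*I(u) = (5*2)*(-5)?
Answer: 50/7 ≈ 7.1429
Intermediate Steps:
I(u) = -50/7 (I(u) = ((5*2)*(-5))/7 = (10*(-5))/7 = (⅐)*(-50) = -50/7)
-c(I(-8)) = -1*(-50/7) = 50/7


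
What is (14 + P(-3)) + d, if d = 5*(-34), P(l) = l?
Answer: -159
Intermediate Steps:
d = -170
(14 + P(-3)) + d = (14 - 3) - 170 = 11 - 170 = -159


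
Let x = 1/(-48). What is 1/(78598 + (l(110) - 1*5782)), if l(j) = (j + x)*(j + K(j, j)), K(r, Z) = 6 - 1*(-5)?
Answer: 48/4133927 ≈ 1.1611e-5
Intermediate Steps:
K(r, Z) = 11 (K(r, Z) = 6 + 5 = 11)
x = -1/48 ≈ -0.020833
l(j) = (11 + j)*(-1/48 + j) (l(j) = (j - 1/48)*(j + 11) = (-1/48 + j)*(11 + j) = (11 + j)*(-1/48 + j))
1/(78598 + (l(110) - 1*5782)) = 1/(78598 + ((-11/48 + 110² + (527/48)*110) - 1*5782)) = 1/(78598 + ((-11/48 + 12100 + 28985/24) - 5782)) = 1/(78598 + (638759/48 - 5782)) = 1/(78598 + 361223/48) = 1/(4133927/48) = 48/4133927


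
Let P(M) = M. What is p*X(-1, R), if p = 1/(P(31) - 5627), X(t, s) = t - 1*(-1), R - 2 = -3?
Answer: 0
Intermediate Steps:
R = -1 (R = 2 - 3 = -1)
X(t, s) = 1 + t (X(t, s) = t + 1 = 1 + t)
p = -1/5596 (p = 1/(31 - 5627) = 1/(-5596) = -1/5596 ≈ -0.00017870)
p*X(-1, R) = -(1 - 1)/5596 = -1/5596*0 = 0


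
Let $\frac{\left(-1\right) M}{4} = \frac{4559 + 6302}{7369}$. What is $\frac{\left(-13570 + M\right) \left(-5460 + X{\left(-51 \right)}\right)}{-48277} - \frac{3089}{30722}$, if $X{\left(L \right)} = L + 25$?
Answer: $- \frac{16862060208005365}{10929450209786} \approx -1542.8$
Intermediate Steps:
$X{\left(L \right)} = 25 + L$
$M = - \frac{43444}{7369}$ ($M = - 4 \frac{4559 + 6302}{7369} = - 4 \cdot 10861 \cdot \frac{1}{7369} = \left(-4\right) \frac{10861}{7369} = - \frac{43444}{7369} \approx -5.8955$)
$\frac{\left(-13570 + M\right) \left(-5460 + X{\left(-51 \right)}\right)}{-48277} - \frac{3089}{30722} = \frac{\left(-13570 - \frac{43444}{7369}\right) \left(-5460 + \left(25 - 51\right)\right)}{-48277} - \frac{3089}{30722} = - \frac{100040774 \left(-5460 - 26\right)}{7369} \left(- \frac{1}{48277}\right) - \frac{3089}{30722} = \left(- \frac{100040774}{7369}\right) \left(-5486\right) \left(- \frac{1}{48277}\right) - \frac{3089}{30722} = \frac{548823686164}{7369} \left(- \frac{1}{48277}\right) - \frac{3089}{30722} = - \frac{548823686164}{355753213} - \frac{3089}{30722} = - \frac{16862060208005365}{10929450209786}$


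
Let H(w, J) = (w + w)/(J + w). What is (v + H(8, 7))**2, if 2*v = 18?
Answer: 22801/225 ≈ 101.34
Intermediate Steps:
v = 9 (v = (1/2)*18 = 9)
H(w, J) = 2*w/(J + w) (H(w, J) = (2*w)/(J + w) = 2*w/(J + w))
(v + H(8, 7))**2 = (9 + 2*8/(7 + 8))**2 = (9 + 2*8/15)**2 = (9 + 2*8*(1/15))**2 = (9 + 16/15)**2 = (151/15)**2 = 22801/225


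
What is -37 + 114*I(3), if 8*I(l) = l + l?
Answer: 97/2 ≈ 48.500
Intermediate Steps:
I(l) = l/4 (I(l) = (l + l)/8 = (2*l)/8 = l/4)
-37 + 114*I(3) = -37 + 114*((1/4)*3) = -37 + 114*(3/4) = -37 + 171/2 = 97/2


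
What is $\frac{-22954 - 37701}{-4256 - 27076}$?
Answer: $\frac{8665}{4476} \approx 1.9359$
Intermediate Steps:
$\frac{-22954 - 37701}{-4256 - 27076} = - \frac{60655}{-31332} = \left(-60655\right) \left(- \frac{1}{31332}\right) = \frac{8665}{4476}$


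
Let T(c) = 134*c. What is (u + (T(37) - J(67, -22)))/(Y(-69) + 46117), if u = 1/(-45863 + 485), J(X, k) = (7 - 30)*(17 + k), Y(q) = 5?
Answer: 219765653/2092924116 ≈ 0.10500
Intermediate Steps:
J(X, k) = -391 - 23*k (J(X, k) = -23*(17 + k) = -391 - 23*k)
u = -1/45378 (u = 1/(-45378) = -1/45378 ≈ -2.2037e-5)
(u + (T(37) - J(67, -22)))/(Y(-69) + 46117) = (-1/45378 + (134*37 - (-391 - 23*(-22))))/(5 + 46117) = (-1/45378 + (4958 - (-391 + 506)))/46122 = (-1/45378 + (4958 - 1*115))*(1/46122) = (-1/45378 + (4958 - 115))*(1/46122) = (-1/45378 + 4843)*(1/46122) = (219765653/45378)*(1/46122) = 219765653/2092924116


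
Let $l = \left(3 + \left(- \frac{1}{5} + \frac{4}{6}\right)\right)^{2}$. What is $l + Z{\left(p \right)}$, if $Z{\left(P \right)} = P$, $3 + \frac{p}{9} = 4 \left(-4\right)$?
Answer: $- \frac{35771}{225} \approx -158.98$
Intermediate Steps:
$p = -171$ ($p = -27 + 9 \cdot 4 \left(-4\right) = -27 + 9 \left(-16\right) = -27 - 144 = -171$)
$l = \frac{2704}{225}$ ($l = \left(3 + \left(\left(-1\right) \frac{1}{5} + 4 \cdot \frac{1}{6}\right)\right)^{2} = \left(3 + \left(- \frac{1}{5} + \frac{2}{3}\right)\right)^{2} = \left(3 + \frac{7}{15}\right)^{2} = \left(\frac{52}{15}\right)^{2} = \frac{2704}{225} \approx 12.018$)
$l + Z{\left(p \right)} = \frac{2704}{225} - 171 = - \frac{35771}{225}$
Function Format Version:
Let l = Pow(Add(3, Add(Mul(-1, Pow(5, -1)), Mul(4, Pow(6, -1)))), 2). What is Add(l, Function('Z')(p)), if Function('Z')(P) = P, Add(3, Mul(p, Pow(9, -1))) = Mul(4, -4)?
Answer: Rational(-35771, 225) ≈ -158.98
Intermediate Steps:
p = -171 (p = Add(-27, Mul(9, Mul(4, -4))) = Add(-27, Mul(9, -16)) = Add(-27, -144) = -171)
l = Rational(2704, 225) (l = Pow(Add(3, Add(Mul(-1, Rational(1, 5)), Mul(4, Rational(1, 6)))), 2) = Pow(Add(3, Add(Rational(-1, 5), Rational(2, 3))), 2) = Pow(Add(3, Rational(7, 15)), 2) = Pow(Rational(52, 15), 2) = Rational(2704, 225) ≈ 12.018)
Add(l, Function('Z')(p)) = Add(Rational(2704, 225), -171) = Rational(-35771, 225)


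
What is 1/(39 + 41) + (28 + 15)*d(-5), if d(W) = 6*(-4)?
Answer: -82559/80 ≈ -1032.0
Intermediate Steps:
d(W) = -24
1/(39 + 41) + (28 + 15)*d(-5) = 1/(39 + 41) + (28 + 15)*(-24) = 1/80 + 43*(-24) = 1/80 - 1032 = -82559/80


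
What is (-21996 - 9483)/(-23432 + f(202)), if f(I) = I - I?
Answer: 31479/23432 ≈ 1.3434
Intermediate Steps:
f(I) = 0
(-21996 - 9483)/(-23432 + f(202)) = (-21996 - 9483)/(-23432 + 0) = -31479/(-23432) = -31479*(-1/23432) = 31479/23432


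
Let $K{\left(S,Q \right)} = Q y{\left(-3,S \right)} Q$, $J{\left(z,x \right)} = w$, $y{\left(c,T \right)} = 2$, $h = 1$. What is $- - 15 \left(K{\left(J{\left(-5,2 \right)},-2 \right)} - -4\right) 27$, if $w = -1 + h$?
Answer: $4860$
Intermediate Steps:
$w = 0$ ($w = -1 + 1 = 0$)
$J{\left(z,x \right)} = 0$
$K{\left(S,Q \right)} = 2 Q^{2}$ ($K{\left(S,Q \right)} = Q 2 Q = 2 Q Q = 2 Q^{2}$)
$- - 15 \left(K{\left(J{\left(-5,2 \right)},-2 \right)} - -4\right) 27 = - - 15 \left(2 \left(-2\right)^{2} - -4\right) 27 = - - 15 \left(2 \cdot 4 + 4\right) 27 = - - 15 \left(8 + 4\right) 27 = - \left(-15\right) 12 \cdot 27 = - \left(-180\right) 27 = \left(-1\right) \left(-4860\right) = 4860$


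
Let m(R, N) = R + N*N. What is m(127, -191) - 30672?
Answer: 5936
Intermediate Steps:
m(R, N) = R + N²
m(127, -191) - 30672 = (127 + (-191)²) - 30672 = (127 + 36481) - 30672 = 36608 - 30672 = 5936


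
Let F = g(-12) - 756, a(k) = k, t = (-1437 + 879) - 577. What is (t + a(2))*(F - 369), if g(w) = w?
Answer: 1288221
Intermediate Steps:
t = -1135 (t = -558 - 577 = -1135)
F = -768 (F = -12 - 756 = -768)
(t + a(2))*(F - 369) = (-1135 + 2)*(-768 - 369) = -1133*(-1137) = 1288221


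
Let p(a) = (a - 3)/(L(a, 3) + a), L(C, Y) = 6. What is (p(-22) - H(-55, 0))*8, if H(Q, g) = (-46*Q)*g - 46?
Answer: 761/2 ≈ 380.50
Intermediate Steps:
p(a) = (-3 + a)/(6 + a) (p(a) = (a - 3)/(6 + a) = (-3 + a)/(6 + a))
H(Q, g) = -46 - 46*Q*g (H(Q, g) = -46*Q*g - 46 = -46 - 46*Q*g)
(p(-22) - H(-55, 0))*8 = ((-3 - 22)/(6 - 22) - (-46 - 46*(-55)*0))*8 = (-25/(-16) - (-46 + 0))*8 = (-1/16*(-25) - 1*(-46))*8 = (25/16 + 46)*8 = (761/16)*8 = 761/2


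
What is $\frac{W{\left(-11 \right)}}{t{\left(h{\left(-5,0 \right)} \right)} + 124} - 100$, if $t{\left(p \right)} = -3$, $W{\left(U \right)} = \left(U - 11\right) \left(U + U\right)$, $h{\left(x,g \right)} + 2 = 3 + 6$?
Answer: $-96$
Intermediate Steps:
$h{\left(x,g \right)} = 7$ ($h{\left(x,g \right)} = -2 + \left(3 + 6\right) = -2 + 9 = 7$)
$W{\left(U \right)} = 2 U \left(-11 + U\right)$ ($W{\left(U \right)} = \left(-11 + U\right) 2 U = 2 U \left(-11 + U\right)$)
$\frac{W{\left(-11 \right)}}{t{\left(h{\left(-5,0 \right)} \right)} + 124} - 100 = \frac{2 \left(-11\right) \left(-11 - 11\right)}{-3 + 124} - 100 = \frac{2 \left(-11\right) \left(-22\right)}{121} - 100 = \frac{1}{121} \cdot 484 - 100 = 4 - 100 = -96$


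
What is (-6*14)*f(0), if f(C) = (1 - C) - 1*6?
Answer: 420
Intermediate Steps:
f(C) = -5 - C (f(C) = (1 - C) - 6 = -5 - C)
(-6*14)*f(0) = (-6*14)*(-5 - 1*0) = -84*(-5 + 0) = -84*(-5) = 420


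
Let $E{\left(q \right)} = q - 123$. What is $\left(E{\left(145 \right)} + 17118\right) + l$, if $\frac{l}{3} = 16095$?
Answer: $65425$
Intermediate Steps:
$E{\left(q \right)} = -123 + q$
$l = 48285$ ($l = 3 \cdot 16095 = 48285$)
$\left(E{\left(145 \right)} + 17118\right) + l = \left(\left(-123 + 145\right) + 17118\right) + 48285 = \left(22 + 17118\right) + 48285 = 17140 + 48285 = 65425$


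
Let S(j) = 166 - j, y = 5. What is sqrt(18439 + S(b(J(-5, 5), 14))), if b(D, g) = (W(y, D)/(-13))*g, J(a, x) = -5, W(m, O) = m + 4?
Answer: sqrt(3145883)/13 ≈ 136.44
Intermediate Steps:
W(m, O) = 4 + m
b(D, g) = -9*g/13 (b(D, g) = ((4 + 5)/(-13))*g = (9*(-1/13))*g = -9*g/13)
sqrt(18439 + S(b(J(-5, 5), 14))) = sqrt(18439 + (166 - (-9)*14/13)) = sqrt(18439 + (166 - 1*(-126/13))) = sqrt(18439 + (166 + 126/13)) = sqrt(18439 + 2284/13) = sqrt(241991/13) = sqrt(3145883)/13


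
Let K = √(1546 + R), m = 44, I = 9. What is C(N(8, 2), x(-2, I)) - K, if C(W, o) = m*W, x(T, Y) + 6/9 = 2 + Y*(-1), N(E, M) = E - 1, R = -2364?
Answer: 308 - I*√818 ≈ 308.0 - 28.601*I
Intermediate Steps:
N(E, M) = -1 + E
x(T, Y) = 4/3 - Y (x(T, Y) = -⅔ + (2 + Y*(-1)) = -⅔ + (2 - Y) = 4/3 - Y)
C(W, o) = 44*W
K = I*√818 (K = √(1546 - 2364) = √(-818) = I*√818 ≈ 28.601*I)
C(N(8, 2), x(-2, I)) - K = 44*(-1 + 8) - I*√818 = 44*7 - I*√818 = 308 - I*√818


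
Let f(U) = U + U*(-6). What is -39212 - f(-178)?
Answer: -40102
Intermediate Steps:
f(U) = -5*U (f(U) = U - 6*U = -5*U)
-39212 - f(-178) = -39212 - (-5)*(-178) = -39212 - 1*890 = -39212 - 890 = -40102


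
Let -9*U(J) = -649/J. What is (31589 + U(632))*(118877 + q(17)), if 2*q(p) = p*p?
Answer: 42771299869883/11376 ≈ 3.7598e+9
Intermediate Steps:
q(p) = p²/2 (q(p) = (p*p)/2 = p²/2)
U(J) = 649/(9*J) (U(J) = -(-649)/(9*J) = 649/(9*J))
(31589 + U(632))*(118877 + q(17)) = (31589 + (649/9)/632)*(118877 + (½)*17²) = (31589 + (649/9)*(1/632))*(118877 + (½)*289) = (31589 + 649/5688)*(118877 + 289/2) = (179678881/5688)*(238043/2) = 42771299869883/11376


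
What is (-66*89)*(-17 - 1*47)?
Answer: 375936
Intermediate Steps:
(-66*89)*(-17 - 1*47) = -5874*(-17 - 47) = -5874*(-64) = 375936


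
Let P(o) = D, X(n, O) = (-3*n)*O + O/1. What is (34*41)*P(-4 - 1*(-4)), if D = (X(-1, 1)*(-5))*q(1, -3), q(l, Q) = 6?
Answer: -167280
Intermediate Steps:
X(n, O) = O - 3*O*n (X(n, O) = -3*O*n + O*1 = -3*O*n + O = O - 3*O*n)
D = -120 (D = ((1*(1 - 3*(-1)))*(-5))*6 = ((1*(1 + 3))*(-5))*6 = ((1*4)*(-5))*6 = (4*(-5))*6 = -20*6 = -120)
P(o) = -120
(34*41)*P(-4 - 1*(-4)) = (34*41)*(-120) = 1394*(-120) = -167280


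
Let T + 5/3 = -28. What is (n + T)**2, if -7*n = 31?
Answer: 512656/441 ≈ 1162.5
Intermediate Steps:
T = -89/3 (T = -5/3 - 28 = -89/3 ≈ -29.667)
n = -31/7 (n = -1/7*31 = -31/7 ≈ -4.4286)
(n + T)**2 = (-31/7 - 89/3)**2 = (-716/21)**2 = 512656/441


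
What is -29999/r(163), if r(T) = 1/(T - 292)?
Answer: 3869871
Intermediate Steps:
r(T) = 1/(-292 + T)
-29999/r(163) = -29999/(1/(-292 + 163)) = -29999/(1/(-129)) = -29999/(-1/129) = -29999*(-129) = 3869871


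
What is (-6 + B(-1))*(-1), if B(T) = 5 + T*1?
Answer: 2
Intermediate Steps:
B(T) = 5 + T
(-6 + B(-1))*(-1) = (-6 + (5 - 1))*(-1) = (-6 + 4)*(-1) = -2*(-1) = 2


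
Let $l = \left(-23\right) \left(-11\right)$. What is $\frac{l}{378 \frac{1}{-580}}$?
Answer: $- \frac{73370}{189} \approx -388.2$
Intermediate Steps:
$l = 253$
$\frac{l}{378 \frac{1}{-580}} = \frac{253}{378 \frac{1}{-580}} = \frac{253}{378 \left(- \frac{1}{580}\right)} = \frac{253}{- \frac{189}{290}} = 253 \left(- \frac{290}{189}\right) = - \frac{73370}{189}$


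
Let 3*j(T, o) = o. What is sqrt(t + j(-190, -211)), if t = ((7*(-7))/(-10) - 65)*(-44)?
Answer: sqrt(579165)/15 ≈ 50.735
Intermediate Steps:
j(T, o) = o/3
t = 13222/5 (t = (-49*(-1/10) - 65)*(-44) = (49/10 - 65)*(-44) = -601/10*(-44) = 13222/5 ≈ 2644.4)
sqrt(t + j(-190, -211)) = sqrt(13222/5 + (1/3)*(-211)) = sqrt(13222/5 - 211/3) = sqrt(38611/15) = sqrt(579165)/15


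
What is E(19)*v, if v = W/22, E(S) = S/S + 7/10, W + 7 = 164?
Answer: 2669/220 ≈ 12.132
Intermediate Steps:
W = 157 (W = -7 + 164 = 157)
E(S) = 17/10 (E(S) = 1 + 7*(1/10) = 1 + 7/10 = 17/10)
v = 157/22 ≈ 7.1364
E(19)*v = (17/10)*(157/22) = 2669/220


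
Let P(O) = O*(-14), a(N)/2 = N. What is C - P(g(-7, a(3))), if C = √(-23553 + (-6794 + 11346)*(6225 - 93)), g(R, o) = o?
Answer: 84 + √27889311 ≈ 5365.0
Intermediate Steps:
a(N) = 2*N
P(O) = -14*O
C = √27889311 (C = √(-23553 + 4552*6132) = √(-23553 + 27912864) = √27889311 ≈ 5281.0)
C - P(g(-7, a(3))) = √27889311 - (-14)*2*3 = √27889311 - (-14)*6 = √27889311 - 1*(-84) = √27889311 + 84 = 84 + √27889311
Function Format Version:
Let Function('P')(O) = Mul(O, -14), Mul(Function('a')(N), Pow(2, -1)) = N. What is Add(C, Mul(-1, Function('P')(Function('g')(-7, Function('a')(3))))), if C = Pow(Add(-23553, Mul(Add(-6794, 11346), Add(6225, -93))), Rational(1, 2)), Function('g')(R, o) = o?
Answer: Add(84, Pow(27889311, Rational(1, 2))) ≈ 5365.0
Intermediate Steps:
Function('a')(N) = Mul(2, N)
Function('P')(O) = Mul(-14, O)
C = Pow(27889311, Rational(1, 2)) (C = Pow(Add(-23553, Mul(4552, 6132)), Rational(1, 2)) = Pow(Add(-23553, 27912864), Rational(1, 2)) = Pow(27889311, Rational(1, 2)) ≈ 5281.0)
Add(C, Mul(-1, Function('P')(Function('g')(-7, Function('a')(3))))) = Add(Pow(27889311, Rational(1, 2)), Mul(-1, Mul(-14, Mul(2, 3)))) = Add(Pow(27889311, Rational(1, 2)), Mul(-1, Mul(-14, 6))) = Add(Pow(27889311, Rational(1, 2)), Mul(-1, -84)) = Add(Pow(27889311, Rational(1, 2)), 84) = Add(84, Pow(27889311, Rational(1, 2)))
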